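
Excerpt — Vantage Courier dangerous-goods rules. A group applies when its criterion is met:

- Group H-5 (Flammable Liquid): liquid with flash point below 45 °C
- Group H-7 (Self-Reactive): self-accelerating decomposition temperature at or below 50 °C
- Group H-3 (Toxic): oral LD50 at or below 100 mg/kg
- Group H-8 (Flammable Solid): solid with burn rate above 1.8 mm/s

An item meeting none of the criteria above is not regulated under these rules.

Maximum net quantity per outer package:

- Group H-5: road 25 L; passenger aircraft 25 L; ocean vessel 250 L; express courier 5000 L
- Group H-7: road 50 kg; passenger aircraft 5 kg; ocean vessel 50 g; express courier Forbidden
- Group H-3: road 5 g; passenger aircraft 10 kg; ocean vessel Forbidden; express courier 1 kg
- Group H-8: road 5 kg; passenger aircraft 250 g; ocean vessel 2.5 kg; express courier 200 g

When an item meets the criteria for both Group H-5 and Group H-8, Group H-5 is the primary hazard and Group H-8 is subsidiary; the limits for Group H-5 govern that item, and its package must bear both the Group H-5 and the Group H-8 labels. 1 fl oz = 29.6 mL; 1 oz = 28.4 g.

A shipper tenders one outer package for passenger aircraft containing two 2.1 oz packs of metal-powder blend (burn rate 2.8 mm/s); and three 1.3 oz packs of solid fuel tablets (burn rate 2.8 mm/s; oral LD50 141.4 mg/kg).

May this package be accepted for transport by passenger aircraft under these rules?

Yes

Burn rate 2.8 mm/s meets the Group H-8 criterion (Flammable Solid), so the metal-powder blend is Group H-8.
Burn rate 2.8 mm/s meets the Group H-8 criterion (Flammable Solid), so the solid fuel tablets are Group H-8.
Total Group H-8: (two 2.1 oz packs = 119.28 g) + (three 1.3 oz packs = 110.76 g) = 230.04 g.
That is within the Group H-8 passenger aircraft limit of 250 g.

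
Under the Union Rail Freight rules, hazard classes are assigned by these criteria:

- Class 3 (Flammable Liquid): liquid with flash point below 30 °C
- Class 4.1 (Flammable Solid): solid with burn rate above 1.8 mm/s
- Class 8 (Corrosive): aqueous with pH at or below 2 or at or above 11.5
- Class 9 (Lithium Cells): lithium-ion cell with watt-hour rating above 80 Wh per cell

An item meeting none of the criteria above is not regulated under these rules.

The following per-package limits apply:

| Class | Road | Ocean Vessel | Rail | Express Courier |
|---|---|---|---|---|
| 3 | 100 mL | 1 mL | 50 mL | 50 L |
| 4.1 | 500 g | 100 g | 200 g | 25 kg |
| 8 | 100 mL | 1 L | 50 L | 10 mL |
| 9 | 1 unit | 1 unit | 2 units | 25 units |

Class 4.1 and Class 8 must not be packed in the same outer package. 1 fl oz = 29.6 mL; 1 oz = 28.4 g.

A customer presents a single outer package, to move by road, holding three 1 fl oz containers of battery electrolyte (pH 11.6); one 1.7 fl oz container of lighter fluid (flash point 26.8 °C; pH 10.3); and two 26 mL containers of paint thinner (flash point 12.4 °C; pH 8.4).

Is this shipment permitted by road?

No

Battery electrolyte: pH 11.6 ≥ 11.5 → Class 8 (Corrosive).
Flash point 26.8 °C meets the Class 3 criterion (Flammable Liquid), so the lighter fluid is Class 3.
Flash point 12.4 °C meets the Class 3 criterion (Flammable Liquid), so the paint thinner is Class 3.
Total Class 3: (one 1.7 fl oz container = 50.32 mL) + (two 26 mL containers = 52 mL) = 102.32 mL.
102.32 mL exceeds the road limit of 100 mL for Class 3.
Class 8 quantity: three 1 fl oz containers = 88.8 mL.
88.8 mL is within the road limit of 100 mL for Class 8.
The segregation rule (Class 4.1 with Class 8) does not apply to Class 3 with Class 8.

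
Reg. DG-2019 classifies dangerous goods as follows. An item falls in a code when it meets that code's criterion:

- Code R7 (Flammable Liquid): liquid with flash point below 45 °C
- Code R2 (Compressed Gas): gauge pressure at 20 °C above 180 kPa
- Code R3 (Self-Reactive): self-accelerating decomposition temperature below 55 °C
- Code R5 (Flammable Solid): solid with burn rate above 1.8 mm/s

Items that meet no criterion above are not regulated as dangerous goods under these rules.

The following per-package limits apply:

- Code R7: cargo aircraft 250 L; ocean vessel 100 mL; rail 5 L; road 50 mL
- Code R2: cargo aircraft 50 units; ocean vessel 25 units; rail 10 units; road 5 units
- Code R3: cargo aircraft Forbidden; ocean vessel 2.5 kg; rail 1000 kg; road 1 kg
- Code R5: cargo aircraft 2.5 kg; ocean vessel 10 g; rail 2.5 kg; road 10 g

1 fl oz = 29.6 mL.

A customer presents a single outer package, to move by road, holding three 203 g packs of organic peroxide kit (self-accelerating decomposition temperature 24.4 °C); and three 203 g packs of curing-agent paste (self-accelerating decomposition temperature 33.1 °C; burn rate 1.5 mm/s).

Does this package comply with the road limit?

No

Organic peroxide kit: self-accelerating decomposition temperature 24.4 °C < 55 °C → Code R3 (Self-Reactive).
Curing-agent paste: self-accelerating decomposition temperature 33.1 °C < 55 °C → Code R3 (Self-Reactive).
Total Code R3: (three 203 g packs = 609 g) + (three 203 g packs = 609 g) = 1.218 kg.
That exceeds the Code R3 road limit of 1 kg.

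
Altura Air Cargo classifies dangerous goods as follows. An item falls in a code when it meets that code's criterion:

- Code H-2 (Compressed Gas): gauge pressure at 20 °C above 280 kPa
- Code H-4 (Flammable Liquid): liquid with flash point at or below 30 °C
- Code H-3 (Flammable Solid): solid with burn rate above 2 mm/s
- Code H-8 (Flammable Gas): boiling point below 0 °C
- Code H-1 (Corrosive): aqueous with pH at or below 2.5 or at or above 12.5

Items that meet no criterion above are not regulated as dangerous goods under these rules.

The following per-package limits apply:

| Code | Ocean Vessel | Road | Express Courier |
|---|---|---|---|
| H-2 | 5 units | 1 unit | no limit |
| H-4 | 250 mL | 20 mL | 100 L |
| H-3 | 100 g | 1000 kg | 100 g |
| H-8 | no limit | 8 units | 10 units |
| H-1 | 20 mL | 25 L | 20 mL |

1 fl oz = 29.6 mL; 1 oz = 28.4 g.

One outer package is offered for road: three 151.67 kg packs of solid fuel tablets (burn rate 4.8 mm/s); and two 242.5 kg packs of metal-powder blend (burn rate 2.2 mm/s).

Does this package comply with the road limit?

Yes

Burn rate 4.8 mm/s meets the Code H-3 criterion (Flammable Solid), so the solid fuel tablets are Code H-3.
With burn rate 2.2 mm/s (> 2 mm/s), the metal-powder blend falls in Code H-3.
Total Code H-3: (three 151.67 kg packs = 455.01 kg) + (two 242.5 kg packs = 485 kg) = 940.01 kg.
940.01 kg is within the road limit of 1000 kg for Code H-3.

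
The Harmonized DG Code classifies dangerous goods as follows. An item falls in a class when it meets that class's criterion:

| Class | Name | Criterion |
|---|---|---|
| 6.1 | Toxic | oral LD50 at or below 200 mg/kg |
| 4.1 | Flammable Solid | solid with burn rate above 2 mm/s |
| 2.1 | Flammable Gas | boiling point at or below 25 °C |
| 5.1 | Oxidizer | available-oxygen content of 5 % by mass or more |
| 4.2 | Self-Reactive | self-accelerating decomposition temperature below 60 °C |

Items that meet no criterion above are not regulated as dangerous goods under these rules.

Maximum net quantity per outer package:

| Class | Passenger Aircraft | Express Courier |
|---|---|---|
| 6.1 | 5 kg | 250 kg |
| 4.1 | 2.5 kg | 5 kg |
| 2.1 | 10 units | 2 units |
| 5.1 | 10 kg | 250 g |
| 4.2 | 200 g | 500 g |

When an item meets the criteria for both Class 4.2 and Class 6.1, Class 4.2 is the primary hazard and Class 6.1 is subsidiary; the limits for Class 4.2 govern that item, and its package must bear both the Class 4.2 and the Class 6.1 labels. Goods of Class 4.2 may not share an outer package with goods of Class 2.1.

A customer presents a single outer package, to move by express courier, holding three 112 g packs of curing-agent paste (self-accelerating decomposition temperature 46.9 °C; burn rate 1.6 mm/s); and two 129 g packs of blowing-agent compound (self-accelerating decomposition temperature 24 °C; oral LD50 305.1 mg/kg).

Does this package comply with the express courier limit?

No

Curing-agent paste: self-accelerating decomposition temperature 46.9 °C < 60 °C → Class 4.2 (Self-Reactive).
Blowing-agent compound: self-accelerating decomposition temperature 24 °C < 60 °C → Class 4.2 (Self-Reactive).
Total Class 4.2: (three 112 g packs = 336 g) + (two 129 g packs = 258 g) = 594 g.
594 g > 500 g (express courier limit, Class 4.2) — over the limit.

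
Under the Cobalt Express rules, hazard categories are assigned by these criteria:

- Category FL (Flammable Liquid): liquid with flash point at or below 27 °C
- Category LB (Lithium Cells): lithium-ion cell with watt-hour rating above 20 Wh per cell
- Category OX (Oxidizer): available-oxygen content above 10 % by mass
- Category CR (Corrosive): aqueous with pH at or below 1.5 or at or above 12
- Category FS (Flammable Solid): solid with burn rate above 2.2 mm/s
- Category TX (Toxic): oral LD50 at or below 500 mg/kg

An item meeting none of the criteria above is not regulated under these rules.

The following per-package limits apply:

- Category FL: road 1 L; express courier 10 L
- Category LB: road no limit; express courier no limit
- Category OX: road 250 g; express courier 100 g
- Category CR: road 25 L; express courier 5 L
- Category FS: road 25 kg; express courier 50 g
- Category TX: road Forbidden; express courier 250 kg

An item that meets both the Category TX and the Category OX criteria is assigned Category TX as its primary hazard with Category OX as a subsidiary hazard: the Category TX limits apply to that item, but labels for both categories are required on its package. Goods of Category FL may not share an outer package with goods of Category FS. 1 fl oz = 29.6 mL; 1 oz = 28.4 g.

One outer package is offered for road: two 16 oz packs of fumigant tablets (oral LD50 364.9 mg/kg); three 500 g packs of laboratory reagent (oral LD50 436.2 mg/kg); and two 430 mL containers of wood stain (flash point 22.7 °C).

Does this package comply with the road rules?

The fumigant tablets have oral LD50 364.9 mg/kg, which is ≤ 500 mg/kg, so they are Category TX (Toxic).
Oral LD50 436.2 mg/kg meets the Category TX criterion (Toxic), so the laboratory reagent is Category TX.
With flash point 22.7 °C (≤ 27 °C), the wood stain falls in Category FL.
Category TX net quantity: (two 16 oz packs = 908.8 g) + (three 500 g packs = 1.5 kg) = 2408.8 g.
Category TX is Forbidden by road.
Category FL quantity: two 430 mL containers = 860 mL.
That is within the Category FL road limit of 1 L.
The segregation rule (Category FL with Category FS) does not apply to Category TX with Category FL.

No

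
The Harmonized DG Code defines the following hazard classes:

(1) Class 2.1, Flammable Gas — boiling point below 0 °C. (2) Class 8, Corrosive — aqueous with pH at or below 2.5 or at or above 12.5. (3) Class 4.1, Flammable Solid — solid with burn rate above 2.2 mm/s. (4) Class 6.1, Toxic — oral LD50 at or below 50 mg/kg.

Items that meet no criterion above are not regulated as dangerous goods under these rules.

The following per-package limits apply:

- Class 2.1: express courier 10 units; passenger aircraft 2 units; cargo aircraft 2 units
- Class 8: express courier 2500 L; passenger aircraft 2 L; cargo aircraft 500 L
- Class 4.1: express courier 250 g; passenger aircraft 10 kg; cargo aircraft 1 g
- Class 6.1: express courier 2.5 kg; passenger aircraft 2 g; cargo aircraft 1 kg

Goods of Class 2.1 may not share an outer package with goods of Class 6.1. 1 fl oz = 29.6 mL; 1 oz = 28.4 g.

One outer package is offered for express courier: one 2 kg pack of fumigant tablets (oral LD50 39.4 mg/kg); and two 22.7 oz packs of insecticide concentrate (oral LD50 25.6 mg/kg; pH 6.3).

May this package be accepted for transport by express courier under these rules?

Oral LD50 39.4 mg/kg meets the Class 6.1 criterion (Toxic), so the fumigant tablets are Class 6.1.
Insecticide concentrate: oral LD50 25.6 mg/kg ≤ 50 mg/kg → Class 6.1 (Toxic).
Total Class 6.1: 2 kg + (two 22.7 oz packs = 1289.36 g) = 3289.36 g.
3289.36 g exceeds the express courier limit of 2.5 kg for Class 6.1.

No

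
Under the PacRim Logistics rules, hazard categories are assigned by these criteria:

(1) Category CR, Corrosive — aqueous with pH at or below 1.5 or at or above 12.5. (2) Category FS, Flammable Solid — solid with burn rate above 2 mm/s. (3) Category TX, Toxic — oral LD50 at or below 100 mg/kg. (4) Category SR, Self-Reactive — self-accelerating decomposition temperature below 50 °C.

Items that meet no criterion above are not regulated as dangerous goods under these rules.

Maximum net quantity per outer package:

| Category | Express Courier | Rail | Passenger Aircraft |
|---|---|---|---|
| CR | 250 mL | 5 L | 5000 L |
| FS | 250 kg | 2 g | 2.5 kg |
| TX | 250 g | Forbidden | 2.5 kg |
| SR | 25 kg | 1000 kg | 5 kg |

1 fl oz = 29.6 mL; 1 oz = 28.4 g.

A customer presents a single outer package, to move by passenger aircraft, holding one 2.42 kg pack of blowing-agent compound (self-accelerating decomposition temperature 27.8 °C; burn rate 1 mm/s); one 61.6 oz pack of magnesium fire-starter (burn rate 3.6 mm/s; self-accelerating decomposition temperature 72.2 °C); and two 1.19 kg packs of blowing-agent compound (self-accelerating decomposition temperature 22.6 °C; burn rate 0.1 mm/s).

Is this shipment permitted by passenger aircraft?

Self-accelerating decomposition temperature 27.8 °C meets the Category SR criterion (Self-Reactive), so the blowing-agent compound is Category SR.
Burn rate 3.6 mm/s meets the Category FS criterion (Flammable Solid), so the magnesium fire-starter is Category FS.
The blowing-agent compound has self-accelerating decomposition temperature 22.6 °C, which is < 50 °C, so it is Category SR (Self-Reactive).
Category SR net quantity: 2.42 kg + (two 1.19 kg packs = 2.38 kg) = 4.8 kg.
4.8 kg is within the passenger aircraft limit of 5 kg for Category SR.
Category FS quantity: one 61.6 oz pack = 1749.44 g.
1749.44 g is within the passenger aircraft limit of 2.5 kg for Category FS.
Every hazard category is within its passenger aircraft limit and no segregation rule is violated.

Yes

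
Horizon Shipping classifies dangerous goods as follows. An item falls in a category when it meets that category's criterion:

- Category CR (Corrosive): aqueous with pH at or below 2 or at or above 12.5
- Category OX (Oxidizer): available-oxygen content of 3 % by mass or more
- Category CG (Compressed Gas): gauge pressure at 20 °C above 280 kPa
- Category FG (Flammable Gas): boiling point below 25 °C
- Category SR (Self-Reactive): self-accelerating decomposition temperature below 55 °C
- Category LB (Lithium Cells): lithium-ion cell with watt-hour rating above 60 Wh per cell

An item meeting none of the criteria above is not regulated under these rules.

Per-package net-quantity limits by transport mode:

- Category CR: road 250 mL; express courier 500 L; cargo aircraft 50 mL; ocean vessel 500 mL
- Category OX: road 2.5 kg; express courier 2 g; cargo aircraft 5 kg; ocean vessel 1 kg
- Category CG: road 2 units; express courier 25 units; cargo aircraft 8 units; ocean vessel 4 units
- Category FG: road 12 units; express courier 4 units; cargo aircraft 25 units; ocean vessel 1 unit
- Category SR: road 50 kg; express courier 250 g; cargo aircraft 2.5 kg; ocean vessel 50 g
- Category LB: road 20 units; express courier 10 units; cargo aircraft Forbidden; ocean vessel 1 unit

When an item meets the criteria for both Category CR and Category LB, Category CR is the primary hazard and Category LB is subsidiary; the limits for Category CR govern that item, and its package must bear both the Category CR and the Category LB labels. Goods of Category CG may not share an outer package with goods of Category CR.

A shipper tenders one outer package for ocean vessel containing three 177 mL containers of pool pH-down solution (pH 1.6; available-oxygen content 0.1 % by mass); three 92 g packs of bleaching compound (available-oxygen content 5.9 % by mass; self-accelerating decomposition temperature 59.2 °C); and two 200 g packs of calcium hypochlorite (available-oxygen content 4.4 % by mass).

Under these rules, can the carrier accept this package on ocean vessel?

No

With pH 1.6 (≤ 2), the pool pH-down solution falls in Category CR.
Bleaching compound: available-oxygen content 5.9 % by mass ≥ 3 % by mass → Category OX (Oxidizer).
Calcium hypochlorite: available-oxygen content 4.4 % by mass ≥ 3 % by mass → Category OX (Oxidizer).
Total Category OX: (three 92 g packs = 276 g) + (two 200 g packs = 400 g) = 676 g.
676 g ≤ 1 kg (ocean vessel limit, Category OX) — within limit.
Category CR quantity: three 177 mL containers = 531 mL.
531 mL > 500 mL (ocean vessel limit, Category CR) — over the limit.
The segregation rule (Category CG with Category CR) does not apply to Category OX with Category CR.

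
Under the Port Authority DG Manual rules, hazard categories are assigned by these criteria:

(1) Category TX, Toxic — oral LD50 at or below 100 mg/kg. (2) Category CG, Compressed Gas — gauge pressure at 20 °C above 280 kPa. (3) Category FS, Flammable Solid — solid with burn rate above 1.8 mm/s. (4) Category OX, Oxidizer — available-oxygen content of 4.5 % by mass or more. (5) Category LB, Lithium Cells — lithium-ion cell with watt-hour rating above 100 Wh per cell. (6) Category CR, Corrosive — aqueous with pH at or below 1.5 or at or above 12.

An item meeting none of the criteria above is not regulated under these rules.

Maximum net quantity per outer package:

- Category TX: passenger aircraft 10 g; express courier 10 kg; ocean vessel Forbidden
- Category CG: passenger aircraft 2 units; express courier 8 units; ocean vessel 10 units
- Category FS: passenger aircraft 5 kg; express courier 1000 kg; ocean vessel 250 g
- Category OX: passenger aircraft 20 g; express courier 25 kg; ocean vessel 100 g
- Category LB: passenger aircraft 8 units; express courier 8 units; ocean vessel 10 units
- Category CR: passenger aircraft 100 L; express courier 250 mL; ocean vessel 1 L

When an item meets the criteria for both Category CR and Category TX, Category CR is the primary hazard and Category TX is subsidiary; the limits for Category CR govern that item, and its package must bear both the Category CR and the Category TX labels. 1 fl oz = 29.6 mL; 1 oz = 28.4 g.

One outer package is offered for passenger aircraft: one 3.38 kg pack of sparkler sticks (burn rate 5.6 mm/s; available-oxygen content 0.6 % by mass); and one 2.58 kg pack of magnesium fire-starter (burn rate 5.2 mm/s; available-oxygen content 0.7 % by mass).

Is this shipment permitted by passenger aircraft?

No

With burn rate 5.6 mm/s (> 1.8 mm/s), the sparkler sticks fall in Category FS.
The magnesium fire-starter has burn rate 5.2 mm/s, which is > 1.8 mm/s, so it is Category FS (Flammable Solid).
Total Category FS: 3.38 kg + 2.58 kg = 5.96 kg.
That exceeds the Category FS passenger aircraft limit of 5 kg.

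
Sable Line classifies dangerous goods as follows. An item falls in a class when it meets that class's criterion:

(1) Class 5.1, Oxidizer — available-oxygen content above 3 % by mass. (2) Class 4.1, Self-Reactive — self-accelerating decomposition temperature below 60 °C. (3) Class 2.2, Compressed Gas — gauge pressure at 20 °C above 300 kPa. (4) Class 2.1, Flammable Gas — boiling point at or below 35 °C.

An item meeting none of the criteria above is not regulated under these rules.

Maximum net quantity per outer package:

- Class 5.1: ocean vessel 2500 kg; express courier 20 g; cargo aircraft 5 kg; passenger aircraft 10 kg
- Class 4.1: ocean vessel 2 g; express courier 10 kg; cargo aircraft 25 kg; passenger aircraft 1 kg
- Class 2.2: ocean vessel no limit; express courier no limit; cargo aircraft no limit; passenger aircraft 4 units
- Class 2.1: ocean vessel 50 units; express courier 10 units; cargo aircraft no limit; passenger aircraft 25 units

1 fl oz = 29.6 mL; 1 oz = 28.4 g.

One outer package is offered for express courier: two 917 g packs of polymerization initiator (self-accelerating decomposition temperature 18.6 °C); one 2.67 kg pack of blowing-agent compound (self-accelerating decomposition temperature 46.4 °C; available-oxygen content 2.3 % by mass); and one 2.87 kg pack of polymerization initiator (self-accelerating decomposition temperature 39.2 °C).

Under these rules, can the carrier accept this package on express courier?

Yes

Self-accelerating decomposition temperature 18.6 °C meets the Class 4.1 criterion (Self-Reactive), so the polymerization initiator is Class 4.1.
Blowing-agent compound: self-accelerating decomposition temperature 46.4 °C < 60 °C → Class 4.1 (Self-Reactive).
Polymerization initiator: self-accelerating decomposition temperature 39.2 °C < 60 °C → Class 4.1 (Self-Reactive).
Total Class 4.1: (two 917 g packs = 1.834 kg) + 2.67 kg + 2.87 kg = 7.374 kg.
7.374 kg is within the express courier limit of 10 kg for Class 4.1.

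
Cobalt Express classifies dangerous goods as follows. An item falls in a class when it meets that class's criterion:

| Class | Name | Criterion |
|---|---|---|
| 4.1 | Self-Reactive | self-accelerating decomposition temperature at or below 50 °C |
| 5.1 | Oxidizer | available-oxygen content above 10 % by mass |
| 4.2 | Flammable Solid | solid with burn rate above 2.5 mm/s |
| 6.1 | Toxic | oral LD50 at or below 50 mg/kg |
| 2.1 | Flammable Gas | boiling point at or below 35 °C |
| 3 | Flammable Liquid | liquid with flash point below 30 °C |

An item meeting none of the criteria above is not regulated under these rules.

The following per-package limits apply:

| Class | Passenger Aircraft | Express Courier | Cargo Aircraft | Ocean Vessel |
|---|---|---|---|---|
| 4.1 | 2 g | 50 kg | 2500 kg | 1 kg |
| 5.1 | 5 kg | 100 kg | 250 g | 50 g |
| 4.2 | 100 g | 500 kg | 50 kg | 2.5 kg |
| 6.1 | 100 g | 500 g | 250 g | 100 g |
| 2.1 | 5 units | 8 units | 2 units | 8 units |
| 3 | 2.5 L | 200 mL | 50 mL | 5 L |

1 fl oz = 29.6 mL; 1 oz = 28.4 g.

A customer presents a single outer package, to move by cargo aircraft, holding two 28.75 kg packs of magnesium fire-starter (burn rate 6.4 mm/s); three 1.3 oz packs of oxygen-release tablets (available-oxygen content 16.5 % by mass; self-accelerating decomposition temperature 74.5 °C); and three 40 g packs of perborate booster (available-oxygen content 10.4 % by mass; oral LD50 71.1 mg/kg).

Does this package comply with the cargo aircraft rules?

No

Magnesium fire-starter: burn rate 6.4 mm/s > 2.5 mm/s → Class 4.2 (Flammable Solid).
The oxygen-release tablets have available-oxygen content 16.5 % by mass, which is > 10 % by mass, so they are Class 5.1 (Oxidizer).
Available-oxygen content 10.4 % by mass meets the Class 5.1 criterion (Oxidizer), so the perborate booster is Class 5.1.
Class 5.1 net quantity: (three 1.3 oz packs = 110.76 g) + (three 40 g packs = 120 g) = 230.76 g.
That is within the Class 5.1 cargo aircraft limit of 250 g.
Class 4.2 quantity: two 28.75 kg packs = 57.5 kg.
That exceeds the Class 4.2 cargo aircraft limit of 50 kg.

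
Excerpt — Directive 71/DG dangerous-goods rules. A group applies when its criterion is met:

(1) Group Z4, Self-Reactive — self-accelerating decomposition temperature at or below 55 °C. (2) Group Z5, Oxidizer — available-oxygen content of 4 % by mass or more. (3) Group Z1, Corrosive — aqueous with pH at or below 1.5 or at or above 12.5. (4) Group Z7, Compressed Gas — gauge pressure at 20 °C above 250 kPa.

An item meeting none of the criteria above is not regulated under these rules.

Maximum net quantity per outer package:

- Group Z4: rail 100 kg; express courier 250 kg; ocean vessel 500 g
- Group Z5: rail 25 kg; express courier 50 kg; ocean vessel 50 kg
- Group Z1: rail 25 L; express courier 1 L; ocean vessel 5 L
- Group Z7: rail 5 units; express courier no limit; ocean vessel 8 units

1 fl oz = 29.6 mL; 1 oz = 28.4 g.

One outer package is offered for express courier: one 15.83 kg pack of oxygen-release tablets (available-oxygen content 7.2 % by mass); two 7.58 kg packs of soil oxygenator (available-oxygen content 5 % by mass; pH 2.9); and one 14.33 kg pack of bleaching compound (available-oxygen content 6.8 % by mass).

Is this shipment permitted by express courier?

With available-oxygen content 7.2 % by mass (≥ 4 % by mass), the oxygen-release tablets fall in Group Z5.
Available-oxygen content 5 % by mass meets the Group Z5 criterion (Oxidizer), so the soil oxygenator is Group Z5.
Bleaching compound: available-oxygen content 6.8 % by mass ≥ 4 % by mass → Group Z5 (Oxidizer).
Total Group Z5: 15.83 kg + (two 7.58 kg packs = 15.16 kg) + 14.33 kg = 45.32 kg.
45.32 kg is within the express courier limit of 50 kg for Group Z5.

Yes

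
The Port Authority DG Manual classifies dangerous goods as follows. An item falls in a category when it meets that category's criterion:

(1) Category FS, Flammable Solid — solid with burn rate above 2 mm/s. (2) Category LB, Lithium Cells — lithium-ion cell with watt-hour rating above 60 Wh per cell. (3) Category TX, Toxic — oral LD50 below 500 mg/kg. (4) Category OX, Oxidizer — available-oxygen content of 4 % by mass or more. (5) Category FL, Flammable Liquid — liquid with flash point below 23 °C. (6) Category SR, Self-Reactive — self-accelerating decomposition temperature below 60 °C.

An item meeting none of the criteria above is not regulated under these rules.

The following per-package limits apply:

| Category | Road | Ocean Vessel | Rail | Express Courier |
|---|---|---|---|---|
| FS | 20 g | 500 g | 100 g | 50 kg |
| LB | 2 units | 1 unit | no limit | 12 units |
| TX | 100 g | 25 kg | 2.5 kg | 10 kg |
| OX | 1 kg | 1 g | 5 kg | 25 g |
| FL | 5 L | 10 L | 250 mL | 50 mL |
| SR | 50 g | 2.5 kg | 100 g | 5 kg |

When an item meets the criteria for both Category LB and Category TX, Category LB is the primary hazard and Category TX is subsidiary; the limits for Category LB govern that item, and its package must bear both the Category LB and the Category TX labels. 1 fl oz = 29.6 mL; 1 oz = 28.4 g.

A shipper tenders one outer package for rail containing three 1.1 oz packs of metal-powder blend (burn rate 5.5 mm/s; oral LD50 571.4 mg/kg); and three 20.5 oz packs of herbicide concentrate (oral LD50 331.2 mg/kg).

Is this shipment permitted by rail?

Burn rate 5.5 mm/s meets the Category FS criterion (Flammable Solid), so the metal-powder blend is Category FS.
Herbicide concentrate: oral LD50 331.2 mg/kg < 500 mg/kg → Category TX (Toxic).
Category TX quantity: three 20.5 oz packs = 1746.6 g.
1746.6 g ≤ 2.5 kg (rail limit, Category TX) — within limit.
Category FS quantity: three 1.1 oz packs = 93.72 g.
93.72 g is within the rail limit of 100 g for Category FS.
Every hazard category is within its rail limit and no segregation rule is violated.

Yes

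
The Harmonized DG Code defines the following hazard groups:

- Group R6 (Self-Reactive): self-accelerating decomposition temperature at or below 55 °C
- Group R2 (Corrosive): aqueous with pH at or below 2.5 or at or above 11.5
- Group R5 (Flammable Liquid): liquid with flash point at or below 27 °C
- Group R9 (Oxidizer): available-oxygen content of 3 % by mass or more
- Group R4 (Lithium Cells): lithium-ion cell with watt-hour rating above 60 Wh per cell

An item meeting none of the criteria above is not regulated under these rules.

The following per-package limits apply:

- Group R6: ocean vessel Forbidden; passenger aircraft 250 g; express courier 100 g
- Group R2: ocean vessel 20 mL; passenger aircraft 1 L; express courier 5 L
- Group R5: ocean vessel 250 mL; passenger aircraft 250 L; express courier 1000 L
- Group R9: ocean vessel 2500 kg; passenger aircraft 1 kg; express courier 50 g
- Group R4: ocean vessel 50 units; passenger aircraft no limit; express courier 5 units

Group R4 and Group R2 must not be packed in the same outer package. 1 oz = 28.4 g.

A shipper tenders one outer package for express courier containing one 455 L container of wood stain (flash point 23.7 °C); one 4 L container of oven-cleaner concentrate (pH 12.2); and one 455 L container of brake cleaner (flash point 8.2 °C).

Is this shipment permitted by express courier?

Yes

The wood stain has flash point 23.7 °C, which is ≤ 27 °C, so it is Group R5 (Flammable Liquid).
The oven-cleaner concentrate has pH 12.2, which is ≥ 11.5, so it is Group R2 (Corrosive).
The brake cleaner has flash point 8.2 °C, which is ≤ 27 °C, so it is Group R5 (Flammable Liquid).
Group R5 net quantity: 455 L + 455 L = 910 L.
910 L is within the express courier limit of 1000 L for Group R5.
Group R2 quantity: 4 L.
4 L is within the express courier limit of 5 L for Group R2.
The segregation rule (Group R4 with Group R2) does not apply to Group R5 with Group R2.
Every hazard group is within its express courier limit and no segregation rule is violated.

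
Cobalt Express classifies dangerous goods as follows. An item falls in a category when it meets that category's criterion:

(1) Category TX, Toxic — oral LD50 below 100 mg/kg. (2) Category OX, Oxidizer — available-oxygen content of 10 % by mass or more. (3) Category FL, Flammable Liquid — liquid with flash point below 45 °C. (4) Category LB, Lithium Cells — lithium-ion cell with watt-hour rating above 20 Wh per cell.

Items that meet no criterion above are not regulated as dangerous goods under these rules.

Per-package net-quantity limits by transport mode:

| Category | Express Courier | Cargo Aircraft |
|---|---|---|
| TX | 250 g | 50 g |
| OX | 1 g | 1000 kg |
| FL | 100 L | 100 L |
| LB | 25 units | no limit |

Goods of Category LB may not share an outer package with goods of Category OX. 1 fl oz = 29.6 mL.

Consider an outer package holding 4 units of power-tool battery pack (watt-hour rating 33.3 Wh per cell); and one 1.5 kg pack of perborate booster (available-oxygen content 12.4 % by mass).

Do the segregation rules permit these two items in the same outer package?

No

The power-tool battery pack has watt-hour rating 33.3 Wh per cell, which is > 20 Wh per cell, so it is Category LB (Lithium Cells).
The perborate booster has available-oxygen content 12.4 % by mass, which is ≥ 10 % by mass, so it is Category OX (Oxidizer).
Category LB and Category OX may not share an outer package.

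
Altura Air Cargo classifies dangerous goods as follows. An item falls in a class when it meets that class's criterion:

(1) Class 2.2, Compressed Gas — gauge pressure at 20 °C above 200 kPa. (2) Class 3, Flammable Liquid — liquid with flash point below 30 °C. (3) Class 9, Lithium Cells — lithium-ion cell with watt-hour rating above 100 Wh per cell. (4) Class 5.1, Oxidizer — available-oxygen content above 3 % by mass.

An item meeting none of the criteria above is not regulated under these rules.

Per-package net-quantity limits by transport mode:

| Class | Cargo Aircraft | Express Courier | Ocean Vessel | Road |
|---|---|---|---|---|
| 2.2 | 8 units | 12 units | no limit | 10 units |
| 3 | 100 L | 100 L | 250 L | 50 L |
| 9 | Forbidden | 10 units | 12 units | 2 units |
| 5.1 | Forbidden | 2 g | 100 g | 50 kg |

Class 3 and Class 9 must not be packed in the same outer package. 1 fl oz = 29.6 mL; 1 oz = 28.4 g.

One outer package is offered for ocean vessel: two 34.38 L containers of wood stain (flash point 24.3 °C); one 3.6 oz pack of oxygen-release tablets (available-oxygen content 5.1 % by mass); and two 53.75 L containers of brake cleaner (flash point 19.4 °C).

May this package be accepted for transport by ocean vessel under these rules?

With flash point 24.3 °C (< 30 °C), the wood stain falls in Class 3.
The oxygen-release tablets have available-oxygen content 5.1 % by mass, which is > 3 % by mass, so they are Class 5.1 (Oxidizer).
Flash point 19.4 °C meets the Class 3 criterion (Flammable Liquid), so the brake cleaner is Class 3.
Total Class 3: (two 34.38 L containers = 68.76 L) + (two 53.75 L containers = 107.5 L) = 176.26 L.
176.26 L ≤ 250 L (ocean vessel limit, Class 3) — within limit.
Class 5.1 quantity: one 3.6 oz pack = 102.24 g.
102.24 g > 100 g (ocean vessel limit, Class 5.1) — over the limit.
The segregation rule (Class 3 with Class 9) does not apply to Class 3 with Class 5.1.

No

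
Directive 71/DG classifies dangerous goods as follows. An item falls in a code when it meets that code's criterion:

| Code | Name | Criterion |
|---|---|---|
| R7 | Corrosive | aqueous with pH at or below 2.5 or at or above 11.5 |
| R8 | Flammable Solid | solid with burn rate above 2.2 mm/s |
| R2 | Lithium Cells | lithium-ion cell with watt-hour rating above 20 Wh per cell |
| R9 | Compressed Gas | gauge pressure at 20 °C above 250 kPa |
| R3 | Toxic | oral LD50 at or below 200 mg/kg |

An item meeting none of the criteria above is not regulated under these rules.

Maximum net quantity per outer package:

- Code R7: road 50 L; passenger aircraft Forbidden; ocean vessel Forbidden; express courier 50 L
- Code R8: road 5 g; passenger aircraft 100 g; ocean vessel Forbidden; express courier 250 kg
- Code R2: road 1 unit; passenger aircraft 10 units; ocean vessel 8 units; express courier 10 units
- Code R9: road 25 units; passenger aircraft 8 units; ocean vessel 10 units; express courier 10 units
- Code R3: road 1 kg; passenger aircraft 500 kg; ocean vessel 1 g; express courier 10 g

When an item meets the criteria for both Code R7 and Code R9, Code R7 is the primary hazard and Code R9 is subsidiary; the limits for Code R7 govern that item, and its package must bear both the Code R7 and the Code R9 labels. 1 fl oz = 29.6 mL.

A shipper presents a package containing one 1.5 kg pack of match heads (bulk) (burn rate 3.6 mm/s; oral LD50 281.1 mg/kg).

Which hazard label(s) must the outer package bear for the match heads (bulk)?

Code R8

Burn rate 3.6 mm/s meets the Code R8 criterion (Flammable Solid), so the match heads (bulk) are Code R8.
Only the Code R8 label is required.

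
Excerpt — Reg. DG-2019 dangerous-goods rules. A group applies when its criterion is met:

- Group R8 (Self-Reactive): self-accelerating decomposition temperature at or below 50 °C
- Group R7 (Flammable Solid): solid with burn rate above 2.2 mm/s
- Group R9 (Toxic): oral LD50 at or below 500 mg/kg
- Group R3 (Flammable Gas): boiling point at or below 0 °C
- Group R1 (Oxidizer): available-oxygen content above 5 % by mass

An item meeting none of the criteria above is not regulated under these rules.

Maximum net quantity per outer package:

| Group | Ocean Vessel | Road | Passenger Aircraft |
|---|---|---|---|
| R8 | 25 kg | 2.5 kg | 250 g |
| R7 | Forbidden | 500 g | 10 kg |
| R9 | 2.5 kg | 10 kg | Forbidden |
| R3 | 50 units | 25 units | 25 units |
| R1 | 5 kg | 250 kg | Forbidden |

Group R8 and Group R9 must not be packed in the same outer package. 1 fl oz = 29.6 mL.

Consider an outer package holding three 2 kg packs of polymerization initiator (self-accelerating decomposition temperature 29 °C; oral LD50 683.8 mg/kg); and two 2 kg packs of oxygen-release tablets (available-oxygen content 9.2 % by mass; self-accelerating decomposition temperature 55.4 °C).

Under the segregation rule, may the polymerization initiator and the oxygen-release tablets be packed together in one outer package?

Polymerization initiator: self-accelerating decomposition temperature 29 °C ≤ 50 °C → Group R8 (Self-Reactive).
Available-oxygen content 9.2 % by mass meets the Group R1 criterion (Oxidizer), so the oxygen-release tablets are Group R1.
No segregation rule bars Group R8 with Group R1.

Yes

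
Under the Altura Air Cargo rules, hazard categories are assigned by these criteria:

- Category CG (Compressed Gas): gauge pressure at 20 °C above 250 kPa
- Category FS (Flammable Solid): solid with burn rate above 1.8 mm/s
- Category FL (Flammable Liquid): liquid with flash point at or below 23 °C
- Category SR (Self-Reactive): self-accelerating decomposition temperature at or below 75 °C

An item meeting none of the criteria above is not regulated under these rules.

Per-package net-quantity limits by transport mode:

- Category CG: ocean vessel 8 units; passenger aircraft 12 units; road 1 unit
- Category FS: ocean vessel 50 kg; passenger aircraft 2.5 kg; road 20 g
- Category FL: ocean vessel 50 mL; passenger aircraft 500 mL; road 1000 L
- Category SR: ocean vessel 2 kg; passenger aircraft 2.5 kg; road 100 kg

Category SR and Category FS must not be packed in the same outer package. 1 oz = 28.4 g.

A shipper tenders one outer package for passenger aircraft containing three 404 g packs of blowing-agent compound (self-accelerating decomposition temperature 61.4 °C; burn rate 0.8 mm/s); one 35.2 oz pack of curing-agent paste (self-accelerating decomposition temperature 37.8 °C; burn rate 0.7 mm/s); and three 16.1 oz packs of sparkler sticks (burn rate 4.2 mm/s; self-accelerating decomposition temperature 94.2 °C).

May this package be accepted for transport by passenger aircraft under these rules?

No

Blowing-agent compound: self-accelerating decomposition temperature 61.4 °C ≤ 75 °C → Category SR (Self-Reactive).
Curing-agent paste: self-accelerating decomposition temperature 37.8 °C ≤ 75 °C → Category SR (Self-Reactive).
With burn rate 4.2 mm/s (> 1.8 mm/s), the sparkler sticks fall in Category FS.
Category SR net quantity: (three 404 g packs = 1.212 kg) + (one 35.2 oz pack = 999.68 g) = 2211.68 g.
2211.68 g ≤ 2.5 kg (passenger aircraft limit, Category SR) — within limit.
Category FS quantity: three 16.1 oz packs = 1371.72 g.
1371.72 g is within the passenger aircraft limit of 2.5 kg for Category FS.
Category SR and Category FS may not share an outer package.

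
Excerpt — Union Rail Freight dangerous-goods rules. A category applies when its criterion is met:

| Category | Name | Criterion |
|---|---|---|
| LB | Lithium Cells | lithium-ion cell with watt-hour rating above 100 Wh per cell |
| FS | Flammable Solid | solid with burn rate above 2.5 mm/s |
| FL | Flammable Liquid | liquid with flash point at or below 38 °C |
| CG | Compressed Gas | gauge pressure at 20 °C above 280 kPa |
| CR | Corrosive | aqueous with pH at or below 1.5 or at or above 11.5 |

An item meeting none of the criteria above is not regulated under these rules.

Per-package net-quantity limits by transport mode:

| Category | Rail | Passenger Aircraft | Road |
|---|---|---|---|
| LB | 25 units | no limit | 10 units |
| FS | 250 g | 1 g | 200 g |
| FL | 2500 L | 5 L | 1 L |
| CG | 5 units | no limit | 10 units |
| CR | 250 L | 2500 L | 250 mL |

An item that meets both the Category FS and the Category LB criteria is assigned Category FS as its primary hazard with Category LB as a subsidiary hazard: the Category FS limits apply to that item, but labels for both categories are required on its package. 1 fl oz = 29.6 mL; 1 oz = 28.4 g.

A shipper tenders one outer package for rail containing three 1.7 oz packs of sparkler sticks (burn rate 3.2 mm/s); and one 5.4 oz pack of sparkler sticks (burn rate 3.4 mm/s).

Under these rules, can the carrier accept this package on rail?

The sparkler sticks have burn rate 3.2 mm/s, which is > 2.5 mm/s, so they are Category FS (Flammable Solid).
Burn rate 3.4 mm/s meets the Category FS criterion (Flammable Solid), so the sparkler sticks are Category FS.
Category FS net quantity: (three 1.7 oz packs = 144.84 g) + (one 5.4 oz pack = 153.36 g) = 298.2 g.
298.2 g > 250 g (rail limit, Category FS) — over the limit.

No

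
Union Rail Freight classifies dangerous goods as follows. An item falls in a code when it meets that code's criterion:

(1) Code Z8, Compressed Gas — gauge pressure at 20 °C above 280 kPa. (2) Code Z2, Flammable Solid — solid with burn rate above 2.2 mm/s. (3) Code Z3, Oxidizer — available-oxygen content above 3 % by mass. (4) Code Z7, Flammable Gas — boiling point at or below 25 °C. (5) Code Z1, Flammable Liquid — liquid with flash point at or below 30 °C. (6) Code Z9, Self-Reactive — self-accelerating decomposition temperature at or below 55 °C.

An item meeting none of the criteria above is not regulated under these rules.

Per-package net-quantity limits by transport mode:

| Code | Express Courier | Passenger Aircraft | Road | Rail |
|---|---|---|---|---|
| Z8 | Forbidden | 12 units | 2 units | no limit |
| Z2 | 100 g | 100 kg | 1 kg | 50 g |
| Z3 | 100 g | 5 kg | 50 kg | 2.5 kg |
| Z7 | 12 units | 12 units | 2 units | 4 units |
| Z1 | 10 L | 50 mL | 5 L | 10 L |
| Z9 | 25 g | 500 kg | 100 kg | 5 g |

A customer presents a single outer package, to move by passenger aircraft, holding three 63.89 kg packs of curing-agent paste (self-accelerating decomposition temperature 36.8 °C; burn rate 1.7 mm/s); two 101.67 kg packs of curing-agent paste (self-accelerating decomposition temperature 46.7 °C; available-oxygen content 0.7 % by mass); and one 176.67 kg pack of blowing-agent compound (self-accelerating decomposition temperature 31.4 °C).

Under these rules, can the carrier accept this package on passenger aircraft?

No

The curing-agent paste has self-accelerating decomposition temperature 36.8 °C, which is ≤ 55 °C, so it is Code Z9 (Self-Reactive).
The curing-agent paste has self-accelerating decomposition temperature 46.7 °C, which is ≤ 55 °C, so it is Code Z9 (Self-Reactive).
The blowing-agent compound has self-accelerating decomposition temperature 31.4 °C, which is ≤ 55 °C, so it is Code Z9 (Self-Reactive).
Code Z9 net quantity: (three 63.89 kg packs = 191.67 kg) + (two 101.67 kg packs = 203.34 kg) + 176.67 kg = 571.68 kg.
571.68 kg > 500 kg (passenger aircraft limit, Code Z9) — over the limit.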